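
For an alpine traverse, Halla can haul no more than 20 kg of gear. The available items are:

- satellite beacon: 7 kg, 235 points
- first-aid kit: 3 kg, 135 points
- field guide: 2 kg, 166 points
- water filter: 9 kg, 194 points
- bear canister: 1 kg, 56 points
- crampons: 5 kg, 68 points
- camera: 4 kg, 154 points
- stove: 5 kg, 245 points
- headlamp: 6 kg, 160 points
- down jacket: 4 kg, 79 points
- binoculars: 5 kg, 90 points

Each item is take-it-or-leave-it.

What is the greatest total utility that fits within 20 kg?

Filling by ratio: first-aid kit + field guide + bear canister + camera + stove + down jacket for 835, with 1 kg left unused.
Dropping bear canister and down jacket frees 5 kg; slotting in headlamp (6 kg) lifts the total to 860 at 20 kg.

860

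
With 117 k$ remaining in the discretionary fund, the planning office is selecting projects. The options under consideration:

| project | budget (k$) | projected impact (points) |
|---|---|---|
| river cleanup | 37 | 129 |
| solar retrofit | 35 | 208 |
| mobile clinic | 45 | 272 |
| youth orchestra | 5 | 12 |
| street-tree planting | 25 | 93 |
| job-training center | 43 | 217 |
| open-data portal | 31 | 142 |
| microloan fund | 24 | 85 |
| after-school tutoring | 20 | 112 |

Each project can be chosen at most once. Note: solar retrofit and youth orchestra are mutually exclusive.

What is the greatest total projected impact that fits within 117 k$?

Taking solar retrofit + mobile clinic + open-data portal: 111 k$ used, 622 in projected impact.
No other feasible combination exceeds 622.

622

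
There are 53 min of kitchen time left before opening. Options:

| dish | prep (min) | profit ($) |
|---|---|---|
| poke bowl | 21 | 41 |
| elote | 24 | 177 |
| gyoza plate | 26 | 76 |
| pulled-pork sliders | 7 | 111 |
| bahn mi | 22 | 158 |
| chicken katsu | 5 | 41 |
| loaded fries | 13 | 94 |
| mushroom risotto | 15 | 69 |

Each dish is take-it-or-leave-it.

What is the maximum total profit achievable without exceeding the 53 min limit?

446

A density-first pass picks elote + pulled-pork sliders + chicken katsu + loaded fries — 423 at 49 min.
The 18 min tied up in chicken katsu and loaded fries is better spent on bahn mi — total rises to 446 (53 min).
That's the maximum — no swap from here does better than 446.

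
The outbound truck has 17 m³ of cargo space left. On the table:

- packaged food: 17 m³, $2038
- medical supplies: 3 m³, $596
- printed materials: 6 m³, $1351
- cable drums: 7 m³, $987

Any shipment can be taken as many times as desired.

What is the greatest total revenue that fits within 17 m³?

Ranking by ratio (revenue/m³): printed materials 225.17, medical supplies 198.67, cable drums 141.00, packaged food 119.88.
Taking medical supplies + 2×printed materials: 15 m³ used, 3298 in revenue.

3298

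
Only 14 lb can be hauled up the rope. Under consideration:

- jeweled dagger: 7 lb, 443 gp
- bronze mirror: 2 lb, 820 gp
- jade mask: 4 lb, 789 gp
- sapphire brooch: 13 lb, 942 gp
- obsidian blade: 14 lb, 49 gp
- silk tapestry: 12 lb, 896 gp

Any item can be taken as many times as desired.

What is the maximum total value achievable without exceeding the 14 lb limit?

Ranking by ratio (value/lb): bronze mirror 410.00, jade mask 197.25, silk tapestry 74.67.
Taking 7×bronze mirror: 14 lb used, 5740 in value.
No other feasible combination exceeds 5740.

5740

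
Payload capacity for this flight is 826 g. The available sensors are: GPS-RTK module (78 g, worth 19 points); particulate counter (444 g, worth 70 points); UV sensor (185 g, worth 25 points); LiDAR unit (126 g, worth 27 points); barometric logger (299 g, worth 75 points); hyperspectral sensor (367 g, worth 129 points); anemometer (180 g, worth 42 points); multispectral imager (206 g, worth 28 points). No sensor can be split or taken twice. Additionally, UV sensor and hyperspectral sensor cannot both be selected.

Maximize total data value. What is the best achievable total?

231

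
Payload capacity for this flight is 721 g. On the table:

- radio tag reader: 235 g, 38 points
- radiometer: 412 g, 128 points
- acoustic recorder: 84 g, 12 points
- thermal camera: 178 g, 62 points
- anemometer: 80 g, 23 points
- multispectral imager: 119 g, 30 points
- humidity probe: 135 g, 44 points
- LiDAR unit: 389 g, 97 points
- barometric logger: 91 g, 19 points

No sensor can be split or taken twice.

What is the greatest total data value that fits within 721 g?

220

A density-first pass picks acoustic recorder + thermal camera + anemometer + multispectral imager + humidity probe + barometric logger — 190 at 687 g.
Reworking the packing: radiometer + thermal camera + multispectral imager uses 709 g and improves the total to 220.
No other feasible combination exceeds 220.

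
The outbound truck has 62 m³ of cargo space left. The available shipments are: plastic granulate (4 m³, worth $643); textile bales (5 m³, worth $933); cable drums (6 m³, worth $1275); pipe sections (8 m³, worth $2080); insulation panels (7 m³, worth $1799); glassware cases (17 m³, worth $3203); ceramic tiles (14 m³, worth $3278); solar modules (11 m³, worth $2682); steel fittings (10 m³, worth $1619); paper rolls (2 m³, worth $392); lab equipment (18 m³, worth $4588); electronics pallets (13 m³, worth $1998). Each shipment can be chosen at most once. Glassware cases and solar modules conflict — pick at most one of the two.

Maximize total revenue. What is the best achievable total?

15070

A density-first pass picks pipe sections + insulation panels + ceramic tiles + solar modules + paper rolls + lab equipment — 14819 at 60 m³.
Dropping paper rolls frees 2 m³; slotting in plastic granulate (4 m³) lifts the total to 15070 at 62 m³.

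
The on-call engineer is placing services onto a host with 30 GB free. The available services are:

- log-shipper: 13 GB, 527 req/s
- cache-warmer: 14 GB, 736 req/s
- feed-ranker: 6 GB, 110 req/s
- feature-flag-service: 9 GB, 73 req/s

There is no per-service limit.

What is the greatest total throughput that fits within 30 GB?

1472

Ranking by ratio (throughput/GB): cache-warmer 52.57, log-shipper 40.54, feed-ranker 18.33, feature-flag-service 8.11.
2×cache-warmer uses 28 of the 30 GB and totals 1472.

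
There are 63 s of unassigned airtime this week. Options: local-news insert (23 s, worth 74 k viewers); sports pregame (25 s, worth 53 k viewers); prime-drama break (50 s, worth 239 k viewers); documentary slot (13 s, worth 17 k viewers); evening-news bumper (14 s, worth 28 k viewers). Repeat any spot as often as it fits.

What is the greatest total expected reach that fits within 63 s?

Taking prime-drama break + documentary slot: 63 s used, 256 in expected reach.

256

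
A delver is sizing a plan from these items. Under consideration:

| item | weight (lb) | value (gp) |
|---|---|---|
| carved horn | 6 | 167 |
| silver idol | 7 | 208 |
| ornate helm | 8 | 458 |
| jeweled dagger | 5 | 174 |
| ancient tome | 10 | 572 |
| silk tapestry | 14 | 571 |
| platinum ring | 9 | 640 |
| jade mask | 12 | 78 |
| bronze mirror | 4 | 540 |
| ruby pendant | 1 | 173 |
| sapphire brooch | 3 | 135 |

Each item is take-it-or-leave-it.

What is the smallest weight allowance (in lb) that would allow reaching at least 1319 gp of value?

Minimise lb subject to total value ≥ 1319.
platinum ring + bronze mirror + ruby pendant reaches 1353 using 14 lb.
No combination under 14 lb hits 1319.

14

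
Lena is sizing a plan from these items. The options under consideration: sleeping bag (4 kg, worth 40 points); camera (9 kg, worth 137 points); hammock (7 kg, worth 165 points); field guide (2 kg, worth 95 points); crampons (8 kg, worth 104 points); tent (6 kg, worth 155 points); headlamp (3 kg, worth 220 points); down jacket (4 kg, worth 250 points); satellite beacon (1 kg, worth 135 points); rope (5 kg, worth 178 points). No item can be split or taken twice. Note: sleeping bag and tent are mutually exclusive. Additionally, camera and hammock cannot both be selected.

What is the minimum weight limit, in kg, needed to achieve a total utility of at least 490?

Look for the lowest-weight combination reaching 490.
Taking headlamp + down jacket + satellite beacon gives 605 (≥ 490) for 8 kg.
No combination under 8 kg hits 490.

8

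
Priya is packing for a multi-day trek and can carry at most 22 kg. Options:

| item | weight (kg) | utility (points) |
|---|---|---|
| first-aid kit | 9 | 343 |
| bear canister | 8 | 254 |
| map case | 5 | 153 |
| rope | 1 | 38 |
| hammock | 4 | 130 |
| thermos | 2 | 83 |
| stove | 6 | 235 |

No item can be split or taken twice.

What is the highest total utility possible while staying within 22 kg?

Best packing: first-aid kit + rope + hammock + thermos + stove — 22 kg, 829 total.
Runner-up first-aid kit + map case + thermos + stove tops out at 814.

829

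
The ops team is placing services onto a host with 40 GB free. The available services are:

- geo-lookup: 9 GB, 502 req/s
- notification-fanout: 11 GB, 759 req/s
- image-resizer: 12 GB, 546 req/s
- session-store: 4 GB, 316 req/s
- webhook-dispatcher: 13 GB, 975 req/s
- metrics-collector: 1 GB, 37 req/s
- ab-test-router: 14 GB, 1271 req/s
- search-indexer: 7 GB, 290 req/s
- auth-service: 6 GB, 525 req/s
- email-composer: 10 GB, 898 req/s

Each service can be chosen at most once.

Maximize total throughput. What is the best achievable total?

3281

Density check — ab-test-router 90.79, email-composer 89.80, auth-service 87.50, session-store 79.00 are the best per GB.
Taking the top-ratio services first gives session-store + metrics-collector + ab-test-router + auth-service + email-composer for 3047 (35 GB).
Replace auth-service with notification-fanout: the trade gains 234 net, giving 3281 at 40 GB.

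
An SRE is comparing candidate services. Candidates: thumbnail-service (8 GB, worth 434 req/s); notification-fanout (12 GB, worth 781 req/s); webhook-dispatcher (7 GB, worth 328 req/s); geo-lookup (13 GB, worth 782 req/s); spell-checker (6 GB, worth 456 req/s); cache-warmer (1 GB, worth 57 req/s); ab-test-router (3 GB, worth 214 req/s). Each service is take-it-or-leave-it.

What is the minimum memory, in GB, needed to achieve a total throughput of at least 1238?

Need the lightest bundle worth ≥ 1238.
Taking geo-lookup + spell-checker gives 1238 (≥ 1238) for 19 GB.
No combination under 19 GB hits 1238.

19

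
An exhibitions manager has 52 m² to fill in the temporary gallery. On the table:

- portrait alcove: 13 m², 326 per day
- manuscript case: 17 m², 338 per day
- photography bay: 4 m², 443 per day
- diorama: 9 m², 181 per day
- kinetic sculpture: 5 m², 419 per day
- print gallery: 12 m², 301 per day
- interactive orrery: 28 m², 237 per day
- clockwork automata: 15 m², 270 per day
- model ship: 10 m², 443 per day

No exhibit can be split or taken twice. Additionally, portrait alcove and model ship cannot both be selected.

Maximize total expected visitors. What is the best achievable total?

1944

Density check — photography bay 110.75, kinetic sculpture 83.80, model ship 44.30, print gallery 25.08 are the best per m².
Taking manuscript case + photography bay + kinetic sculpture + print gallery + model ship: 48 m² used, 1944 in expected visitors.
Next best is manuscript case + photography bay + kinetic sculpture + clockwork automata + model ship at 1913 (51 m²) — short by 31.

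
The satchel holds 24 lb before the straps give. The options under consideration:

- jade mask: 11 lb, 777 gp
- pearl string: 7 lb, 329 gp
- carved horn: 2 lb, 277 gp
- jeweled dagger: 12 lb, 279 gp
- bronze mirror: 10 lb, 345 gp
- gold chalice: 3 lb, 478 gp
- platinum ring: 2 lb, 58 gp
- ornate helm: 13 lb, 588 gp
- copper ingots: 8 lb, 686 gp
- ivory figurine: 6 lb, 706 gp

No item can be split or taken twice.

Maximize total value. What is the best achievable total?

By value per lb: gold chalice 159.33, carved horn 138.50, ivory figurine 117.67 lead.
A density-first pass picks carved horn + gold chalice + platinum ring + copper ingots + ivory figurine — 2205 at 21 lb.
The 8 lb tied up in copper ingots is better spent on jade mask — total rises to 2296 (24 lb).
The closest alternative, jade mask + carved horn + gold chalice + ivory figurine, reaches only 2238.

2296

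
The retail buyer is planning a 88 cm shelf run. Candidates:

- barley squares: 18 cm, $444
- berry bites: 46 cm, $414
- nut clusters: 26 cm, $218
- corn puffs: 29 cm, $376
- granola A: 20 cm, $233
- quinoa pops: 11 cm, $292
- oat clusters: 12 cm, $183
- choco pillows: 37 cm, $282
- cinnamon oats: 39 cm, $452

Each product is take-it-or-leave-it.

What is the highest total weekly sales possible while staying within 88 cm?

Density check — quinoa pops 26.55, barley squares 24.67, oat clusters 15.25, corn puffs 12.97 are the best per cm.
Filling by ratio: barley squares + corn puffs + quinoa pops + oat clusters for 1295, with 18 cm left unused.
The 41 cm tied up in corn puffs and oat clusters is better spent on granola A + cinnamon oats — total rises to 1421 (88 cm).

1421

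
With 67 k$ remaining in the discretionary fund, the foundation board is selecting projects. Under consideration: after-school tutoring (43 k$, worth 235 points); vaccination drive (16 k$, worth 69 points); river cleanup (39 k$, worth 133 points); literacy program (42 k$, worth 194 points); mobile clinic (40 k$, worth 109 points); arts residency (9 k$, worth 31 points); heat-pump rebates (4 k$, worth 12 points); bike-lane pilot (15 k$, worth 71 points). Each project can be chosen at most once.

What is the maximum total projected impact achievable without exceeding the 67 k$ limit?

337

Ranking by ratio (projected impact/k$): after-school tutoring 5.47, bike-lane pilot 4.73, literacy program 4.62, vaccination drive 4.31.
Taking after-school tutoring + arts residency + bike-lane pilot: 67 k$ used, 337 in projected impact.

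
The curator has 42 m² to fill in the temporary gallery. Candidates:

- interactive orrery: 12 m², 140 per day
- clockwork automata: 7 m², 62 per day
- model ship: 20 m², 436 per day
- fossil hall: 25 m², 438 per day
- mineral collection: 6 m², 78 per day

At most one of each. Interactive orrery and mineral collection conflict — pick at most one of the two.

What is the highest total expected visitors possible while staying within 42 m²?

Interactive orrery + clockwork automata + model ship uses 39 of the 42 m² and totals 638.
Next best is interactive orrery + fossil hall at 578 (37 m²) — short by 60.

638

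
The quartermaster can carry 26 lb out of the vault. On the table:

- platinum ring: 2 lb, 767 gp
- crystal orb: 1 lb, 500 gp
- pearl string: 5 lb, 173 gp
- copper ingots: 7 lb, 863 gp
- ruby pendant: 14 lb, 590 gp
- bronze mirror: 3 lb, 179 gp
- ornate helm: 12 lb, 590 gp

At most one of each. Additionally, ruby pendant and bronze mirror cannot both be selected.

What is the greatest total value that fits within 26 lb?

2899

Taking platinum ring + crystal orb + copper ingots + bronze mirror + ornate helm: 25 lb used, 2899 in value.
That's the maximum — no feasible swap from here does better than 2899.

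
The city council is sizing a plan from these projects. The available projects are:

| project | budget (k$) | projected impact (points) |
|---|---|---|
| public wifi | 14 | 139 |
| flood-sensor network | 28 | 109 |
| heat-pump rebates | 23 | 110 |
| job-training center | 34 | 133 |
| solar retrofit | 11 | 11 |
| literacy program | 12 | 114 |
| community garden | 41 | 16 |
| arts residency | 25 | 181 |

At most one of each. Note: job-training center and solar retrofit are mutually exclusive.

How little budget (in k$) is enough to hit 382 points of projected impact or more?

Need the lightest bundle worth ≥ 382.
public wifi + literacy program + arts residency: 434 projected impact at 51 k$.
No combination under 51 k$ hits 382.

51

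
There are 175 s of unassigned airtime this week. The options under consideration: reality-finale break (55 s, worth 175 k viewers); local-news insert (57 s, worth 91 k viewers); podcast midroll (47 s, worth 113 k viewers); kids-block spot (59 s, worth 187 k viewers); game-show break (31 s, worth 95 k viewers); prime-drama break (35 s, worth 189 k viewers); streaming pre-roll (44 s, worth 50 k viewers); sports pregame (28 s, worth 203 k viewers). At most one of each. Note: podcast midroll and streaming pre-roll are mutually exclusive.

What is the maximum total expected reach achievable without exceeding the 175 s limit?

Ranking by ratio (expected reach/s): sports pregame 7.25, prime-drama break 5.40, reality-finale break 3.18, kids-block spot 3.17.
A density-first pass picks reality-finale break + game-show break + prime-drama break + sports pregame — 662 at 149 s.
The 86 s tied up in reality-finale break and game-show break is better spent on podcast midroll + kids-block spot — total rises to 692 (169 s).

692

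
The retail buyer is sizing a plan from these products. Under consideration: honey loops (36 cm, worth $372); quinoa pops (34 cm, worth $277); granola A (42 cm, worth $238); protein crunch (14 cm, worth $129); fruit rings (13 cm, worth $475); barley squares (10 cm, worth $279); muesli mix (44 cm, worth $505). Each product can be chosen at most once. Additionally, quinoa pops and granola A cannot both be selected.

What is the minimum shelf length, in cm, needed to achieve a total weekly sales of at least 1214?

67

Look for the lowest-shelf combination reaching 1214.
Taking fruit rings + barley squares + muesli mix gives 1259 (≥ 1214) for 67 cm.
No combination under 67 cm hits 1214.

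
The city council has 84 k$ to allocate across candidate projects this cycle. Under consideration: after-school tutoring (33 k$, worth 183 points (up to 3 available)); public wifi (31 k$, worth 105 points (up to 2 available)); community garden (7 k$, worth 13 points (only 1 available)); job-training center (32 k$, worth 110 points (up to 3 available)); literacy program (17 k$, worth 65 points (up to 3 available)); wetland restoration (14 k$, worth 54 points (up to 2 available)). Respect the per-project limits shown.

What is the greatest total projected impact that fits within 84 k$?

Greedy by ratio would take 2×after-school tutoring + wetland restoration: 80 k$ used, total 420.
Replace wetland restoration with literacy program: the trade gains 11 net, giving 431 at 83 k$.
That's the maximum — no swap from here does better than 431.

431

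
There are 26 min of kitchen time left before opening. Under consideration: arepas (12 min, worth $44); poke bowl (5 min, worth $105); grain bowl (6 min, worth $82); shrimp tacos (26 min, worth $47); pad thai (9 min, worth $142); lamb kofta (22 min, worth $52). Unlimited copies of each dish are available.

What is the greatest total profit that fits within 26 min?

525

Best packing: 5×poke bowl — 25 min, 525 total.
That's the maximum — no swap from here does better than 525.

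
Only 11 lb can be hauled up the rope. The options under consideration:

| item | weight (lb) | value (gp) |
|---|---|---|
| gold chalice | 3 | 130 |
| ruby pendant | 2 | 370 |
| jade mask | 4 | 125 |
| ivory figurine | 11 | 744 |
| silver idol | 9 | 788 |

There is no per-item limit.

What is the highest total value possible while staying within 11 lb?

1850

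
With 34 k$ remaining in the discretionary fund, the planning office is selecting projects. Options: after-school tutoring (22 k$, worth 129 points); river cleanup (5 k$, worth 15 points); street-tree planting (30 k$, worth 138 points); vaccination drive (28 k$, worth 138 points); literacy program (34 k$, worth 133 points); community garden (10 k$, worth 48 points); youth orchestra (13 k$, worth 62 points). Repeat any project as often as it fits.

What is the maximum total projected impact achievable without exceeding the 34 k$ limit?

177

The ratio ordering already packs tightly: after-school tutoring + community garden, 32 k$, 177.
That's the maximum — no swap from here does better than 177.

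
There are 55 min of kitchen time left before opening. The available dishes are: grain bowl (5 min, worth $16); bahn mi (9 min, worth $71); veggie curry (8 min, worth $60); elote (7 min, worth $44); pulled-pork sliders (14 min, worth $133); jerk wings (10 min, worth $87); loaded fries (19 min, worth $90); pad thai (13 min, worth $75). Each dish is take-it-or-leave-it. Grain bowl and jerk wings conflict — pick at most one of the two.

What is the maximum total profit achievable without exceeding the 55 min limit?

Bahn mi + veggie curry + pulled-pork sliders + jerk wings + pad thai uses 54 of the 55 min and totals 426.

426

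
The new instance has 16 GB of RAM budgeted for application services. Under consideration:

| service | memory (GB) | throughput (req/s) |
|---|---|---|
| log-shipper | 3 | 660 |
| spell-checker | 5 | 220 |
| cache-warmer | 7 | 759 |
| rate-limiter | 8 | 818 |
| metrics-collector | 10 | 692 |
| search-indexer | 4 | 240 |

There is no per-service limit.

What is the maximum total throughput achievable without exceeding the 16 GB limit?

Density check — log-shipper 220.00, cache-warmer 108.43, rate-limiter 102.25, metrics-collector 69.20 are the best per GB.
Taking 5×log-shipper: 15 GB used, 3300 in throughput.

3300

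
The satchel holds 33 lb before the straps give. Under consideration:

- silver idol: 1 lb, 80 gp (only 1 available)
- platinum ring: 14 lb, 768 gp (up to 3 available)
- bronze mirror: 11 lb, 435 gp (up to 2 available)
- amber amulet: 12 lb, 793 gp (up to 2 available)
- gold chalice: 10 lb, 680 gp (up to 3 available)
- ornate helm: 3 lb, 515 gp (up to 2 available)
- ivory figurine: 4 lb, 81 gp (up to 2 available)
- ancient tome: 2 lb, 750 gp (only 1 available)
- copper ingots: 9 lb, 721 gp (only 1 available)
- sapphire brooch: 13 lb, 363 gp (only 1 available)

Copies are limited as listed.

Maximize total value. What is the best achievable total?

3446

The ratio heuristic lands on silver idol + gold chalice + 2×ornate helm + ivory figurine + ancient tome + copper ingots (3342) but leaves 1 lb idle.
Replace gold chalice and ivory figurine and copper ingots with 2×amber amulet: the trade gains 104 net, giving 3446 at 33 lb.
No other feasible combination exceeds 3446.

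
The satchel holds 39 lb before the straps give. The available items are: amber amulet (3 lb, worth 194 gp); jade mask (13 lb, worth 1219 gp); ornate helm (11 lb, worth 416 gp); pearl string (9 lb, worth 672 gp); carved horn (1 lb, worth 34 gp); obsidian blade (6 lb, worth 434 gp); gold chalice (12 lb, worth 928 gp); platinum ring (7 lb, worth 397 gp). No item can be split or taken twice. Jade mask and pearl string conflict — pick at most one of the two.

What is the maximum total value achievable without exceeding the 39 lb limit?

3012

Taking jade mask + carved horn + obsidian blade + gold chalice + platinum ring: 39 lb used, 3012 in value.
The closest alternative, jade mask + obsidian blade + gold chalice + platinum ring, reaches only 2978.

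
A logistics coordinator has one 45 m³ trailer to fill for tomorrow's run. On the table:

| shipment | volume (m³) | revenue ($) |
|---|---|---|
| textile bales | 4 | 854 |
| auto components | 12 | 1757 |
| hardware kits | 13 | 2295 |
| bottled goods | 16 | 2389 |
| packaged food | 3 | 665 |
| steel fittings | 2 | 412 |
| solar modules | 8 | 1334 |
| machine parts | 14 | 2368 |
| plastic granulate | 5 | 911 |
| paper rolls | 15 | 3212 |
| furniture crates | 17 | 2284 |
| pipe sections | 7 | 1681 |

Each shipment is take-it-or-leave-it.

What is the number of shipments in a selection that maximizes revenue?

6

Optimal total is 9192.
One optimal bundle: textile bales + packaged food + steel fittings + machine parts + paper rolls + pipe sections (45 m³).
Every optimal selection uses 6 shipments.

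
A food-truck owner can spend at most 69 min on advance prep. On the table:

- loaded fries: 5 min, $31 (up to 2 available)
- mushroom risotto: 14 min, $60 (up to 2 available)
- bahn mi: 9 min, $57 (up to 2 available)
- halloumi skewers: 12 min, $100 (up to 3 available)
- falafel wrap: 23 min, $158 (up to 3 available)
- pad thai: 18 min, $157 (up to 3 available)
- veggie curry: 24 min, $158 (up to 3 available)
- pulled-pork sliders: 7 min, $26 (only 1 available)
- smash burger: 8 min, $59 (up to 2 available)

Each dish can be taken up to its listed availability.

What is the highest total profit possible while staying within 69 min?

573

Ranking by ratio (profit/min): pad thai 8.72, halloumi skewers 8.33, smash burger 7.38, falafel wrap 6.87.
Greedy by ratio would take halloumi skewers + 3×pad thai: 66 min used, total 571.
The 18 min tied up in pad thai is better spent on halloumi skewers + smash burger — total rises to 573 (68 min).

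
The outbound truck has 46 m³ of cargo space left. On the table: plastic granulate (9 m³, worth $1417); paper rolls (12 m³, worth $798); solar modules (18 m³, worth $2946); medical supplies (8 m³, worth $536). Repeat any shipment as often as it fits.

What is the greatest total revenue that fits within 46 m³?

By revenue per m³: solar modules 163.67, plastic granulate 157.44, medical supplies 67.00 lead.
Plastic granulate + 2×solar modules uses 45 of the 46 m³ and totals 7309.

7309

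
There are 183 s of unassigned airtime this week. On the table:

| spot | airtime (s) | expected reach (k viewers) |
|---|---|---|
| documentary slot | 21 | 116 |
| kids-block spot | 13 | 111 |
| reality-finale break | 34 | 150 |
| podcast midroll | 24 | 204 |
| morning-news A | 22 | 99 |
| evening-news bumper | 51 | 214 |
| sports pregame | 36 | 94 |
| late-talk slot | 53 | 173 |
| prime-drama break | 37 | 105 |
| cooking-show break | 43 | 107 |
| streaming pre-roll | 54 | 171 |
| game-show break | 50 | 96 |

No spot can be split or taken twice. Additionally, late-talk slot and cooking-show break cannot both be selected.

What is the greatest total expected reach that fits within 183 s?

Filling by ratio: documentary slot + kids-block spot + reality-finale break + podcast midroll + morning-news A + evening-news bumper for 894, with 18 s left unused.
Replace morning-news A with prime-drama break: the trade gains 6 net, giving 900 at 180 s.
Runner-up documentary slot + kids-block spot + reality-finale break + podcast midroll + morning-news A + evening-news bumper tops out at 894.

900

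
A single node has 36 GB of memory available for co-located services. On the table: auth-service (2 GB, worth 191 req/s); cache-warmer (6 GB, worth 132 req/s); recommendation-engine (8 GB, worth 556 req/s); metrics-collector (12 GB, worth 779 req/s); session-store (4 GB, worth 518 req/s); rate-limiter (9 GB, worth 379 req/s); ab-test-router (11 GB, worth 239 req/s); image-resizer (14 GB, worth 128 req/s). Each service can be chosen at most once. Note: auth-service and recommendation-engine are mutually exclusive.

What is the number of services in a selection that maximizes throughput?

Best achievable throughput is 2232.
One optimal bundle: recommendation-engine + metrics-collector + session-store + rate-limiter (33 GB).
Every optimal selection uses 4 services.

4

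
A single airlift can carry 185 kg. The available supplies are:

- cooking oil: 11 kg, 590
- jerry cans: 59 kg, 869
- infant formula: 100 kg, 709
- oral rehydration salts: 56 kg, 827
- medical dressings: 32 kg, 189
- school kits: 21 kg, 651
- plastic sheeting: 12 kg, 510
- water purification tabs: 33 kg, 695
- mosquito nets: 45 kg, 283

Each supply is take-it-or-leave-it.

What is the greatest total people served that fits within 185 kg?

By people served per kg: cooking oil 53.64, plastic sheeting 42.50, school kits 31.00, water purification tabs 21.06 lead.
The ratio heuristic lands on cooking oil + oral rehydration salts + school kits + plastic sheeting + water purification tabs + mosquito nets (3556) but leaves 7 kg idle.
Dropping plastic sheeting and mosquito nets frees 57 kg; slotting in jerry cans (59 kg) lifts the total to 3632 at 180 kg.
Runner-up cooking oil + jerry cans + school kits + plastic sheeting + water purification tabs + mosquito nets tops out at 3598.

3632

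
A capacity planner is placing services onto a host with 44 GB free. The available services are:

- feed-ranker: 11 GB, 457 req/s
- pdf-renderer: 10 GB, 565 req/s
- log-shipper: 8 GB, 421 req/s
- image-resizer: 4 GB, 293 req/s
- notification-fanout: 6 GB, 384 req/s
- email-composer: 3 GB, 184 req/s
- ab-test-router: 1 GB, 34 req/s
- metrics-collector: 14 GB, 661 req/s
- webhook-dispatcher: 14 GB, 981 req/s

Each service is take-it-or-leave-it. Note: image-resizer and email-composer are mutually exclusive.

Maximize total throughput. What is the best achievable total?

2678

Taking pdf-renderer + log-shipper + image-resizer + notification-fanout + ab-test-router + webhook-dispatcher: 43 GB used, 2678 in throughput.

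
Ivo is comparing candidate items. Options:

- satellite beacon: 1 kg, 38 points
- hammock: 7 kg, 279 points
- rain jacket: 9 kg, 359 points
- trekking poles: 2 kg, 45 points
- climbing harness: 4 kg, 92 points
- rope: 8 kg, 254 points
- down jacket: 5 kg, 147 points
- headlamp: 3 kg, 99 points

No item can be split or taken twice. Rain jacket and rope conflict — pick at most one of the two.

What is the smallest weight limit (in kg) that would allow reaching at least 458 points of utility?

12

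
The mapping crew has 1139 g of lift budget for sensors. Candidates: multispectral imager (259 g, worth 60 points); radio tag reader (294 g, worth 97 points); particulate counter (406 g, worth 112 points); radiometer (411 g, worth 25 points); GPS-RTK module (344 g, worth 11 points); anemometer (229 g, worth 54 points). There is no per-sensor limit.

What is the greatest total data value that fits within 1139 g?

3×radio tag reader + anemometer uses 1111 of the 1139 g and totals 345.
Nothing else within 1139 g beats 345.

345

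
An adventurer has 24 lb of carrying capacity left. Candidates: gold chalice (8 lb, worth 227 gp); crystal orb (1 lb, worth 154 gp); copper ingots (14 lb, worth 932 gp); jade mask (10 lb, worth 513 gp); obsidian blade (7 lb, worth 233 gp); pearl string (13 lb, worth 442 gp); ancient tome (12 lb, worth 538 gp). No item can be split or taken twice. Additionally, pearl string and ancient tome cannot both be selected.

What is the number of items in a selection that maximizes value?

2

The maximum value within 24 lb is 1445.
copper ingots + jade mask hits 1445 at 24 lb.
Every optimal selection uses 2 items.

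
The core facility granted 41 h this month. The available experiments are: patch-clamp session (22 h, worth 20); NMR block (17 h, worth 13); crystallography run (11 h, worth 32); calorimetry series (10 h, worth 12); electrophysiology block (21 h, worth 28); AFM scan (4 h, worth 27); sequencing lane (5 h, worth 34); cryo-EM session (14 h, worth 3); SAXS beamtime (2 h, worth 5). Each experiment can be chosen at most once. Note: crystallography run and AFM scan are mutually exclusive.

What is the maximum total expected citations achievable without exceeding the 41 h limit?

101

Best packing: calorimetry series + electrophysiology block + AFM scan + sequencing lane — 40 h, 101 total.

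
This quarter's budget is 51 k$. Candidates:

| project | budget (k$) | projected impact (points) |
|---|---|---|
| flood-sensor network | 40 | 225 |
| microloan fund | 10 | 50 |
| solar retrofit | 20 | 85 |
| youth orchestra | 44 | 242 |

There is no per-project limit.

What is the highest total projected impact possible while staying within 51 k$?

Ranking by ratio (projected impact/k$): flood-sensor network 5.62, youth orchestra 5.50, microloan fund 5.00, solar retrofit 4.25.
The ratio ordering already packs tightly: flood-sensor network + microloan fund, 50 k$, 275.
No other feasible combination exceeds 275.

275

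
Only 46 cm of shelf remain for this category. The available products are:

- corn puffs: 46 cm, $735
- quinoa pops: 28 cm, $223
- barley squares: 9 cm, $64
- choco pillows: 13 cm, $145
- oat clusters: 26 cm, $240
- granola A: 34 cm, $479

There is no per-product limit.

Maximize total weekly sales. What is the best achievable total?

735

By weekly sales per cm: corn puffs 15.98, granola A 14.09, choco pillows 11.15, oat clusters 9.23 lead.
Best packing: corn puffs — 46 cm, 735 total.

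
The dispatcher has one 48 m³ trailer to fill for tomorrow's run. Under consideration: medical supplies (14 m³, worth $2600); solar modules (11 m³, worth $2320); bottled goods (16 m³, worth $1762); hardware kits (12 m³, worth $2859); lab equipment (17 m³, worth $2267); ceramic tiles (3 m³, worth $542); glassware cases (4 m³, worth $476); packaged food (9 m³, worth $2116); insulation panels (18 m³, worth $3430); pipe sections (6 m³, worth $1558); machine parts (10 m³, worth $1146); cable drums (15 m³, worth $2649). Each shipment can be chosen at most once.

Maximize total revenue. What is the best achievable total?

The ratio heuristic lands on solar modules + hardware kits + ceramic tiles + glassware cases + packaged food + pipe sections (9871) but leaves 3 m³ idle.
Replace solar modules and glassware cases with insulation panels: the trade gains 634 net, giving 10505 at 48 m³.
The closest alternative, solar modules + hardware kits + insulation panels + pipe sections, reaches only 10167.

10505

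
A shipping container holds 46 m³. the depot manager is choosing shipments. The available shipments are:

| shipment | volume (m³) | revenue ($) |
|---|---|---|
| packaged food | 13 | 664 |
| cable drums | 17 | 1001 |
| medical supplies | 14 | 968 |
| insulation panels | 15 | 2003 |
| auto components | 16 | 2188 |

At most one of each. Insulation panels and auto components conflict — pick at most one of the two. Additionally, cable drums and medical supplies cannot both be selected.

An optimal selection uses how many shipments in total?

3

Best achievable revenue is 3853.
One optimal bundle: packaged food + cable drums + auto components (46 m³).
Any selection reaching 3853 contains exactly 3 shipments.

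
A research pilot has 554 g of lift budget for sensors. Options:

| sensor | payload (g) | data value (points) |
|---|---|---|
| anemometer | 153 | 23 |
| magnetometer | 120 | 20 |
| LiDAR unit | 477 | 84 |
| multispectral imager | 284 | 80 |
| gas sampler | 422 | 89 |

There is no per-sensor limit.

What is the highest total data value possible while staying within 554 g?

2×magnetometer + multispectral imager uses 524 of the 554 g and totals 120.
The spare 30 g is too small for any remaining sensor, and no exchange beats 120.

120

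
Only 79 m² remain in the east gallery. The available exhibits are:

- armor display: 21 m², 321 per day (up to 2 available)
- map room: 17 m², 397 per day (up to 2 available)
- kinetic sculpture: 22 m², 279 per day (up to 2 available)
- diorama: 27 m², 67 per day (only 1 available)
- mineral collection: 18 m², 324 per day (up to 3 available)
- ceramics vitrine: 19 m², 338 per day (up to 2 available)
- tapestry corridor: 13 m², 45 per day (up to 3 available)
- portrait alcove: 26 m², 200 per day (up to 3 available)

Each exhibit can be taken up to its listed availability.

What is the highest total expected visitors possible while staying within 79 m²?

1470

Filling by ratio: 2×map room + 2×mineral collection for 1442, with 9 m² left unused.
Replace 2×mineral collection with 2×ceramics vitrine: the trade gains 28 net, giving 1470 at 72 m².
Nothing else within 79 m² beats 1470.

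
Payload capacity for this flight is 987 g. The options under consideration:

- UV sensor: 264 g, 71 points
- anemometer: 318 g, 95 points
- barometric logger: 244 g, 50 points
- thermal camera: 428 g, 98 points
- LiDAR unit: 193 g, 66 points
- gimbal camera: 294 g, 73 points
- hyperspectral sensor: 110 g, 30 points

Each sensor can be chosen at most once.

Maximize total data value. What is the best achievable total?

269

Filling by ratio: UV sensor + anemometer + LiDAR unit + hyperspectral sensor for 262, with 102 g left unused.
Dropping LiDAR unit frees 193 g; slotting in gimbal camera (294 g) lifts the total to 269 at 986 g.
Nothing else within 987 g beats 269.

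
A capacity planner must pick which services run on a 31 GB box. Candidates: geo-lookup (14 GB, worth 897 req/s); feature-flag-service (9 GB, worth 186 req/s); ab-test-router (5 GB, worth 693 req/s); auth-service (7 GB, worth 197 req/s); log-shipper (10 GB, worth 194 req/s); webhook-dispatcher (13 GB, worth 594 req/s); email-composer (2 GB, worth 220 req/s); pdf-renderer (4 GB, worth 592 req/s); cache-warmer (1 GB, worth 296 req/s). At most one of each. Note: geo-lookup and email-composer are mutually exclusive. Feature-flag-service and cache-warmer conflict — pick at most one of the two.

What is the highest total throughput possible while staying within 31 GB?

Taking geo-lookup + ab-test-router + auth-service + pdf-renderer + cache-warmer: 31 GB used, 2675 in throughput.
That's the maximum — no feasible swap from here does better than 2675.

2675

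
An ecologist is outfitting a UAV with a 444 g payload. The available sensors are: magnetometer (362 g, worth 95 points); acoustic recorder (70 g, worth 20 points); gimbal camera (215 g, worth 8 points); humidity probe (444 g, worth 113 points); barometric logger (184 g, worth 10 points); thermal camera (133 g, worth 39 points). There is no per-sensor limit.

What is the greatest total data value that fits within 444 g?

Density check — thermal camera 0.29, acoustic recorder 0.29, magnetometer 0.26 are the best per g.
Filling by ratio: 3×thermal camera for 117, with 45 g left unused.
The 399 g tied up in 3×thermal camera is better spent on 6×acoustic recorder — total rises to 120 (420 g).

120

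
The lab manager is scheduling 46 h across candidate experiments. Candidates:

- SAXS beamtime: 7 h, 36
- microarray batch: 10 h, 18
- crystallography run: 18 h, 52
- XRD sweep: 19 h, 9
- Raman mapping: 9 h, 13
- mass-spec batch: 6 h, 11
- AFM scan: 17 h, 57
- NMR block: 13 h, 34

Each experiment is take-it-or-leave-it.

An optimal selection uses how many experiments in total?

Optimal total is 145.
SAXS beamtime + crystallography run + AFM scan hits 145 at 42 h.
Every optimal selection uses 3 experiments.

3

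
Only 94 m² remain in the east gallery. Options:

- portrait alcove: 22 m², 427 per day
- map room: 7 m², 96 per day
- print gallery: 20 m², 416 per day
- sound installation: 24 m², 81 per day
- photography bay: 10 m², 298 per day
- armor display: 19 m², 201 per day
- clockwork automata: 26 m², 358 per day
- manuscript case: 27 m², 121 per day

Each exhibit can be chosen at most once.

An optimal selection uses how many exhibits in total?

5

Optimal total is 1595.
One optimal bundle: portrait alcove + map room + print gallery + photography bay + clockwork automata (85 m²).
Every optimal selection uses 5 exhibits.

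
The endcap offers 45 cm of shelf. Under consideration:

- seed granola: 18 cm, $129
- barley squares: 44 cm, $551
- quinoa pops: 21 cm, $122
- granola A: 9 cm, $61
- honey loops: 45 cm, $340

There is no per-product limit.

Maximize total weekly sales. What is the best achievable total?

The ratio ordering already packs tightly: barley squares, 44 cm, 551.
Every other selection either busts 45 cm or fails to beat 551.

551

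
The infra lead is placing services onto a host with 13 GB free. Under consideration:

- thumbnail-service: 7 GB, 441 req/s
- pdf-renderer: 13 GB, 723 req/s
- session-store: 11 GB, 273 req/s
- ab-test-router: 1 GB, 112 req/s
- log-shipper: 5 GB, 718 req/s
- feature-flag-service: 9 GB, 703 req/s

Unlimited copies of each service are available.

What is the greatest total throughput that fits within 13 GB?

1772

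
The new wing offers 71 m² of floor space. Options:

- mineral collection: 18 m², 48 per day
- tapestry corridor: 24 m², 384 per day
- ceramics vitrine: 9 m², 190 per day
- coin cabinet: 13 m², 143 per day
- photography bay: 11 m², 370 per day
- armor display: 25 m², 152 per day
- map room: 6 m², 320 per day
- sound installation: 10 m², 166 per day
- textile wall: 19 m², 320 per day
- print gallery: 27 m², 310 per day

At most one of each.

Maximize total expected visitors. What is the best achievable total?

Filling by ratio: ceramics vitrine + coin cabinet + photography bay + map room + sound installation + textile wall for 1509, with 3 m² left unused.
Dropping coin cabinet and sound installation frees 23 m²; slotting in tapestry corridor (24 m²) lifts the total to 1584 at 69 m².
Runner-up tapestry corridor + photography bay + map room + sound installation + textile wall tops out at 1560.

1584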